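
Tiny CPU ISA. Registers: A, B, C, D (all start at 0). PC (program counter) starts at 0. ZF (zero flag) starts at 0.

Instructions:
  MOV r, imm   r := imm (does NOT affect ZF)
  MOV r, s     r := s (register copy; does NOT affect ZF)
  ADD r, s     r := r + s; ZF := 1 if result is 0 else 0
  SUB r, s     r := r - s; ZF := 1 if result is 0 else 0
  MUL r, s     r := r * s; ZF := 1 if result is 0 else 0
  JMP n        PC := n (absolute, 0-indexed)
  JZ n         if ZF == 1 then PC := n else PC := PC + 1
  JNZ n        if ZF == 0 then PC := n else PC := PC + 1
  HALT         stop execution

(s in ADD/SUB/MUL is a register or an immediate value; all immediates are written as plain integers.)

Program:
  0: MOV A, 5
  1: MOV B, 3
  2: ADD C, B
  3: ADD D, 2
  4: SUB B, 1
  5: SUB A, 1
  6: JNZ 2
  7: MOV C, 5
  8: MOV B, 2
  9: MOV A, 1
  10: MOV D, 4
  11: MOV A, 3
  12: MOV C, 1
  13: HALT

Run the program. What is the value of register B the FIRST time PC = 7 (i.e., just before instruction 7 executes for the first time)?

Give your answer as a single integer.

Step 1: PC=0 exec 'MOV A, 5'. After: A=5 B=0 C=0 D=0 ZF=0 PC=1
Step 2: PC=1 exec 'MOV B, 3'. After: A=5 B=3 C=0 D=0 ZF=0 PC=2
Step 3: PC=2 exec 'ADD C, B'. After: A=5 B=3 C=3 D=0 ZF=0 PC=3
Step 4: PC=3 exec 'ADD D, 2'. After: A=5 B=3 C=3 D=2 ZF=0 PC=4
Step 5: PC=4 exec 'SUB B, 1'. After: A=5 B=2 C=3 D=2 ZF=0 PC=5
Step 6: PC=5 exec 'SUB A, 1'. After: A=4 B=2 C=3 D=2 ZF=0 PC=6
Step 7: PC=6 exec 'JNZ 2'. After: A=4 B=2 C=3 D=2 ZF=0 PC=2
Step 8: PC=2 exec 'ADD C, B'. After: A=4 B=2 C=5 D=2 ZF=0 PC=3
Step 9: PC=3 exec 'ADD D, 2'. After: A=4 B=2 C=5 D=4 ZF=0 PC=4
Step 10: PC=4 exec 'SUB B, 1'. After: A=4 B=1 C=5 D=4 ZF=0 PC=5
Step 11: PC=5 exec 'SUB A, 1'. After: A=3 B=1 C=5 D=4 ZF=0 PC=6
Step 12: PC=6 exec 'JNZ 2'. After: A=3 B=1 C=5 D=4 ZF=0 PC=2
Step 13: PC=2 exec 'ADD C, B'. After: A=3 B=1 C=6 D=4 ZF=0 PC=3
Step 14: PC=3 exec 'ADD D, 2'. After: A=3 B=1 C=6 D=6 ZF=0 PC=4
Step 15: PC=4 exec 'SUB B, 1'. After: A=3 B=0 C=6 D=6 ZF=1 PC=5
Step 16: PC=5 exec 'SUB A, 1'. After: A=2 B=0 C=6 D=6 ZF=0 PC=6
Step 17: PC=6 exec 'JNZ 2'. After: A=2 B=0 C=6 D=6 ZF=0 PC=2
Step 18: PC=2 exec 'ADD C, B'. After: A=2 B=0 C=6 D=6 ZF=0 PC=3
Step 19: PC=3 exec 'ADD D, 2'. After: A=2 B=0 C=6 D=8 ZF=0 PC=4
Step 20: PC=4 exec 'SUB B, 1'. After: A=2 B=-1 C=6 D=8 ZF=0 PC=5
Step 21: PC=5 exec 'SUB A, 1'. After: A=1 B=-1 C=6 D=8 ZF=0 PC=6
Step 22: PC=6 exec 'JNZ 2'. After: A=1 B=-1 C=6 D=8 ZF=0 PC=2
Step 23: PC=2 exec 'ADD C, B'. After: A=1 B=-1 C=5 D=8 ZF=0 PC=3
Step 24: PC=3 exec 'ADD D, 2'. After: A=1 B=-1 C=5 D=10 ZF=0 PC=4
Step 25: PC=4 exec 'SUB B, 1'. After: A=1 B=-2 C=5 D=10 ZF=0 PC=5
Step 26: PC=5 exec 'SUB A, 1'. After: A=0 B=-2 C=5 D=10 ZF=1 PC=6
Step 27: PC=6 exec 'JNZ 2'. After: A=0 B=-2 C=5 D=10 ZF=1 PC=7
First time PC=7: B=-2

-2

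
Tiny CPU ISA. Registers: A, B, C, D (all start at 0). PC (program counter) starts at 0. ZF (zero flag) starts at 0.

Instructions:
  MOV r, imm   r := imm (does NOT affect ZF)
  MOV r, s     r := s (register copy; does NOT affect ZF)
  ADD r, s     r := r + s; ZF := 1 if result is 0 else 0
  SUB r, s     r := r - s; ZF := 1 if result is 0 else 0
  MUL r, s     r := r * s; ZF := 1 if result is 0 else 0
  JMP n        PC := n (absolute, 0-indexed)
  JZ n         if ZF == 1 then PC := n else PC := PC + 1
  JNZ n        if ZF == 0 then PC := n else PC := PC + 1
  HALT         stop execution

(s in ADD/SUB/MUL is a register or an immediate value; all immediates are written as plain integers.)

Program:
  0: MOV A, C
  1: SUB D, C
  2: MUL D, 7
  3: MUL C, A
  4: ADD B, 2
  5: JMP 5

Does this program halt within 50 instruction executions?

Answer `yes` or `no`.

Step 1: PC=0 exec 'MOV A, C'. After: A=0 B=0 C=0 D=0 ZF=0 PC=1
Step 2: PC=1 exec 'SUB D, C'. After: A=0 B=0 C=0 D=0 ZF=1 PC=2
Step 3: PC=2 exec 'MUL D, 7'. After: A=0 B=0 C=0 D=0 ZF=1 PC=3
Step 4: PC=3 exec 'MUL C, A'. After: A=0 B=0 C=0 D=0 ZF=1 PC=4
Step 5: PC=4 exec 'ADD B, 2'. After: A=0 B=2 C=0 D=0 ZF=0 PC=5
Step 6: PC=5 exec 'JMP 5'. After: A=0 B=2 C=0 D=0 ZF=0 PC=5
State after step 6 equals state after step 5: the program is in a cycle of length 1 and will never halt.

Answer: no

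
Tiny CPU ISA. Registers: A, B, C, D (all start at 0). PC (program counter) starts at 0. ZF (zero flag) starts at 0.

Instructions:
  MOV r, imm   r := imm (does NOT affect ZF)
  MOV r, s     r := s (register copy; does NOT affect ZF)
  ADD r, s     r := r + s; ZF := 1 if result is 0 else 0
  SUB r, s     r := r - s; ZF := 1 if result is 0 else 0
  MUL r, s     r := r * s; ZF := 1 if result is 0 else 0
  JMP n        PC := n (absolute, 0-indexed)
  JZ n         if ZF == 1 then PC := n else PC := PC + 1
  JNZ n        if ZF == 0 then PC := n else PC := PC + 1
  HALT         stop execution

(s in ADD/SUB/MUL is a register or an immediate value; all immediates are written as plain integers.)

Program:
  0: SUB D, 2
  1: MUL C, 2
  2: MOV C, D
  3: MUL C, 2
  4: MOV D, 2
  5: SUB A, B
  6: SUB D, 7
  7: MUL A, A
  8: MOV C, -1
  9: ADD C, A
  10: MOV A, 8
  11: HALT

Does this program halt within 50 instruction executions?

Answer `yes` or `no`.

Answer: yes

Derivation:
Step 1: PC=0 exec 'SUB D, 2'. After: A=0 B=0 C=0 D=-2 ZF=0 PC=1
Step 2: PC=1 exec 'MUL C, 2'. After: A=0 B=0 C=0 D=-2 ZF=1 PC=2
Step 3: PC=2 exec 'MOV C, D'. After: A=0 B=0 C=-2 D=-2 ZF=1 PC=3
Step 4: PC=3 exec 'MUL C, 2'. After: A=0 B=0 C=-4 D=-2 ZF=0 PC=4
Step 5: PC=4 exec 'MOV D, 2'. After: A=0 B=0 C=-4 D=2 ZF=0 PC=5
Step 6: PC=5 exec 'SUB A, B'. After: A=0 B=0 C=-4 D=2 ZF=1 PC=6
Step 7: PC=6 exec 'SUB D, 7'. After: A=0 B=0 C=-4 D=-5 ZF=0 PC=7
Step 8: PC=7 exec 'MUL A, A'. After: A=0 B=0 C=-4 D=-5 ZF=1 PC=8
Step 9: PC=8 exec 'MOV C, -1'. After: A=0 B=0 C=-1 D=-5 ZF=1 PC=9
Step 10: PC=9 exec 'ADD C, A'. After: A=0 B=0 C=-1 D=-5 ZF=0 PC=10
Step 11: PC=10 exec 'MOV A, 8'. After: A=8 B=0 C=-1 D=-5 ZF=0 PC=11
Step 12: PC=11 exec 'HALT'. After: A=8 B=0 C=-1 D=-5 ZF=0 PC=11 HALTED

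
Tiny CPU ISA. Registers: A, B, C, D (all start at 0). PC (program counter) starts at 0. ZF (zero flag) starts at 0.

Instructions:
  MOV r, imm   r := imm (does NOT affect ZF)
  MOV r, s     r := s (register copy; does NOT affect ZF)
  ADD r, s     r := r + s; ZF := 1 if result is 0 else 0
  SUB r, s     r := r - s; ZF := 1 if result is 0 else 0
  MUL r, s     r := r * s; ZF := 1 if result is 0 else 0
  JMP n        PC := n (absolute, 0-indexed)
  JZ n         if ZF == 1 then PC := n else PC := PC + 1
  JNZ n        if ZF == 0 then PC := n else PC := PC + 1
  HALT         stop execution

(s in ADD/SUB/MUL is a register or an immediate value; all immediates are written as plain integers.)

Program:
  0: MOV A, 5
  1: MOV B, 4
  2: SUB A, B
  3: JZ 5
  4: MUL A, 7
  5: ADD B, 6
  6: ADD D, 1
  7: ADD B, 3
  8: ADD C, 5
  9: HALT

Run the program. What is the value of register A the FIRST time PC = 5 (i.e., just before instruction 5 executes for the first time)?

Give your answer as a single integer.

Step 1: PC=0 exec 'MOV A, 5'. After: A=5 B=0 C=0 D=0 ZF=0 PC=1
Step 2: PC=1 exec 'MOV B, 4'. After: A=5 B=4 C=0 D=0 ZF=0 PC=2
Step 3: PC=2 exec 'SUB A, B'. After: A=1 B=4 C=0 D=0 ZF=0 PC=3
Step 4: PC=3 exec 'JZ 5'. After: A=1 B=4 C=0 D=0 ZF=0 PC=4
Step 5: PC=4 exec 'MUL A, 7'. After: A=7 B=4 C=0 D=0 ZF=0 PC=5
First time PC=5: A=7

7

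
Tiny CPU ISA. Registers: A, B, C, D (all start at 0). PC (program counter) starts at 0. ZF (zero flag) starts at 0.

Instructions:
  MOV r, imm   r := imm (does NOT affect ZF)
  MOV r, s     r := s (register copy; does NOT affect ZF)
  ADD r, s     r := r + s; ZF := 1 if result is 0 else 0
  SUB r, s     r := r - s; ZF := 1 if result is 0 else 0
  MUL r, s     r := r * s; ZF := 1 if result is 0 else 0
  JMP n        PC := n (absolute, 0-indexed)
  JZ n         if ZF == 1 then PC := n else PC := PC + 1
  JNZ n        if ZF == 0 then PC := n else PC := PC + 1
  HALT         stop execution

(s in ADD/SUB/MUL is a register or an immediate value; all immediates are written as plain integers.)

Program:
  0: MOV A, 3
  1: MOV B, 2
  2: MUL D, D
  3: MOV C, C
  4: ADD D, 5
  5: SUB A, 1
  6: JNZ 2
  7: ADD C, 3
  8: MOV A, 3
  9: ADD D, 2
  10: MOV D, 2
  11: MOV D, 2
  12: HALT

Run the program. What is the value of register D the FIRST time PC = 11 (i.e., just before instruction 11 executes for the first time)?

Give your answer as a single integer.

Step 1: PC=0 exec 'MOV A, 3'. After: A=3 B=0 C=0 D=0 ZF=0 PC=1
Step 2: PC=1 exec 'MOV B, 2'. After: A=3 B=2 C=0 D=0 ZF=0 PC=2
Step 3: PC=2 exec 'MUL D, D'. After: A=3 B=2 C=0 D=0 ZF=1 PC=3
Step 4: PC=3 exec 'MOV C, C'. After: A=3 B=2 C=0 D=0 ZF=1 PC=4
Step 5: PC=4 exec 'ADD D, 5'. After: A=3 B=2 C=0 D=5 ZF=0 PC=5
Step 6: PC=5 exec 'SUB A, 1'. After: A=2 B=2 C=0 D=5 ZF=0 PC=6
Step 7: PC=6 exec 'JNZ 2'. After: A=2 B=2 C=0 D=5 ZF=0 PC=2
Step 8: PC=2 exec 'MUL D, D'. After: A=2 B=2 C=0 D=25 ZF=0 PC=3
Step 9: PC=3 exec 'MOV C, C'. After: A=2 B=2 C=0 D=25 ZF=0 PC=4
Step 10: PC=4 exec 'ADD D, 5'. After: A=2 B=2 C=0 D=30 ZF=0 PC=5
Step 11: PC=5 exec 'SUB A, 1'. After: A=1 B=2 C=0 D=30 ZF=0 PC=6
Step 12: PC=6 exec 'JNZ 2'. After: A=1 B=2 C=0 D=30 ZF=0 PC=2
Step 13: PC=2 exec 'MUL D, D'. After: A=1 B=2 C=0 D=900 ZF=0 PC=3
Step 14: PC=3 exec 'MOV C, C'. After: A=1 B=2 C=0 D=900 ZF=0 PC=4
Step 15: PC=4 exec 'ADD D, 5'. After: A=1 B=2 C=0 D=905 ZF=0 PC=5
Step 16: PC=5 exec 'SUB A, 1'. After: A=0 B=2 C=0 D=905 ZF=1 PC=6
Step 17: PC=6 exec 'JNZ 2'. After: A=0 B=2 C=0 D=905 ZF=1 PC=7
Step 18: PC=7 exec 'ADD C, 3'. After: A=0 B=2 C=3 D=905 ZF=0 PC=8
Step 19: PC=8 exec 'MOV A, 3'. After: A=3 B=2 C=3 D=905 ZF=0 PC=9
Step 20: PC=9 exec 'ADD D, 2'. After: A=3 B=2 C=3 D=907 ZF=0 PC=10
Step 21: PC=10 exec 'MOV D, 2'. After: A=3 B=2 C=3 D=2 ZF=0 PC=11
First time PC=11: D=2

2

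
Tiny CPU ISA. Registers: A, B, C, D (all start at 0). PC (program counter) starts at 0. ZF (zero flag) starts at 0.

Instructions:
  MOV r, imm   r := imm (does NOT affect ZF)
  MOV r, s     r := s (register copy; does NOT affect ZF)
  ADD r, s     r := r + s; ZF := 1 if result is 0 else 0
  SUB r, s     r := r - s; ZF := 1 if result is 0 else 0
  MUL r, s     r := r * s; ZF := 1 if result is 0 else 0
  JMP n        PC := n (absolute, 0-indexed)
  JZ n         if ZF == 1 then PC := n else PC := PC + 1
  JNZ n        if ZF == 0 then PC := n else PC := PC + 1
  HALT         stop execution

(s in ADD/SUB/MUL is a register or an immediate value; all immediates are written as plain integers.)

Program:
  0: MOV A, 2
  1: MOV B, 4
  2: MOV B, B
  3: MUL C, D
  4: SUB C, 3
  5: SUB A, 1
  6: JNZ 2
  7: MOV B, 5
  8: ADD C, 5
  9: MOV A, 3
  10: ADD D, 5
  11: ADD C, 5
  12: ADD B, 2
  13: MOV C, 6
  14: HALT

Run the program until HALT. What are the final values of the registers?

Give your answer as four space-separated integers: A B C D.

Answer: 3 7 6 5

Derivation:
Step 1: PC=0 exec 'MOV A, 2'. After: A=2 B=0 C=0 D=0 ZF=0 PC=1
Step 2: PC=1 exec 'MOV B, 4'. After: A=2 B=4 C=0 D=0 ZF=0 PC=2
Step 3: PC=2 exec 'MOV B, B'. After: A=2 B=4 C=0 D=0 ZF=0 PC=3
Step 4: PC=3 exec 'MUL C, D'. After: A=2 B=4 C=0 D=0 ZF=1 PC=4
Step 5: PC=4 exec 'SUB C, 3'. After: A=2 B=4 C=-3 D=0 ZF=0 PC=5
Step 6: PC=5 exec 'SUB A, 1'. After: A=1 B=4 C=-3 D=0 ZF=0 PC=6
Step 7: PC=6 exec 'JNZ 2'. After: A=1 B=4 C=-3 D=0 ZF=0 PC=2
Step 8: PC=2 exec 'MOV B, B'. After: A=1 B=4 C=-3 D=0 ZF=0 PC=3
Step 9: PC=3 exec 'MUL C, D'. After: A=1 B=4 C=0 D=0 ZF=1 PC=4
Step 10: PC=4 exec 'SUB C, 3'. After: A=1 B=4 C=-3 D=0 ZF=0 PC=5
Step 11: PC=5 exec 'SUB A, 1'. After: A=0 B=4 C=-3 D=0 ZF=1 PC=6
Step 12: PC=6 exec 'JNZ 2'. After: A=0 B=4 C=-3 D=0 ZF=1 PC=7
Step 13: PC=7 exec 'MOV B, 5'. After: A=0 B=5 C=-3 D=0 ZF=1 PC=8
Step 14: PC=8 exec 'ADD C, 5'. After: A=0 B=5 C=2 D=0 ZF=0 PC=9
Step 15: PC=9 exec 'MOV A, 3'. After: A=3 B=5 C=2 D=0 ZF=0 PC=10
Step 16: PC=10 exec 'ADD D, 5'. After: A=3 B=5 C=2 D=5 ZF=0 PC=11
Step 17: PC=11 exec 'ADD C, 5'. After: A=3 B=5 C=7 D=5 ZF=0 PC=12
Step 18: PC=12 exec 'ADD B, 2'. After: A=3 B=7 C=7 D=5 ZF=0 PC=13
Step 19: PC=13 exec 'MOV C, 6'. After: A=3 B=7 C=6 D=5 ZF=0 PC=14
Step 20: PC=14 exec 'HALT'. After: A=3 B=7 C=6 D=5 ZF=0 PC=14 HALTED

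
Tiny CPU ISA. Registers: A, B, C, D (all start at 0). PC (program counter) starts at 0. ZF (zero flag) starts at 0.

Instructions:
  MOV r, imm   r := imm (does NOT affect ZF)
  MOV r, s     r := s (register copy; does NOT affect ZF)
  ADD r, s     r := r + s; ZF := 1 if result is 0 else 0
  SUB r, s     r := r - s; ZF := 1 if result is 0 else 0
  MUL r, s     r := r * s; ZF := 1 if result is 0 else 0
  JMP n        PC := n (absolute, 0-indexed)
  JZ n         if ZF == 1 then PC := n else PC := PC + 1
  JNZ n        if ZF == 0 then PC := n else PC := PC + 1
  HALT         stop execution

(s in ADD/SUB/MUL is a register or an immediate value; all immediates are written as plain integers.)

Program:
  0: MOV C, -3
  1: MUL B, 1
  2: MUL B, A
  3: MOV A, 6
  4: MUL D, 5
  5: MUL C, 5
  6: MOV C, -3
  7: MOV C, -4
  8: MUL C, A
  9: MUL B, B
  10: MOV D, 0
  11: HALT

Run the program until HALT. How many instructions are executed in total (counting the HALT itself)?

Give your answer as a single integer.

Answer: 12

Derivation:
Step 1: PC=0 exec 'MOV C, -3'. After: A=0 B=0 C=-3 D=0 ZF=0 PC=1
Step 2: PC=1 exec 'MUL B, 1'. After: A=0 B=0 C=-3 D=0 ZF=1 PC=2
Step 3: PC=2 exec 'MUL B, A'. After: A=0 B=0 C=-3 D=0 ZF=1 PC=3
Step 4: PC=3 exec 'MOV A, 6'. After: A=6 B=0 C=-3 D=0 ZF=1 PC=4
Step 5: PC=4 exec 'MUL D, 5'. After: A=6 B=0 C=-3 D=0 ZF=1 PC=5
Step 6: PC=5 exec 'MUL C, 5'. After: A=6 B=0 C=-15 D=0 ZF=0 PC=6
Step 7: PC=6 exec 'MOV C, -3'. After: A=6 B=0 C=-3 D=0 ZF=0 PC=7
Step 8: PC=7 exec 'MOV C, -4'. After: A=6 B=0 C=-4 D=0 ZF=0 PC=8
Step 9: PC=8 exec 'MUL C, A'. After: A=6 B=0 C=-24 D=0 ZF=0 PC=9
Step 10: PC=9 exec 'MUL B, B'. After: A=6 B=0 C=-24 D=0 ZF=1 PC=10
Step 11: PC=10 exec 'MOV D, 0'. After: A=6 B=0 C=-24 D=0 ZF=1 PC=11
Step 12: PC=11 exec 'HALT'. After: A=6 B=0 C=-24 D=0 ZF=1 PC=11 HALTED
Total instructions executed: 12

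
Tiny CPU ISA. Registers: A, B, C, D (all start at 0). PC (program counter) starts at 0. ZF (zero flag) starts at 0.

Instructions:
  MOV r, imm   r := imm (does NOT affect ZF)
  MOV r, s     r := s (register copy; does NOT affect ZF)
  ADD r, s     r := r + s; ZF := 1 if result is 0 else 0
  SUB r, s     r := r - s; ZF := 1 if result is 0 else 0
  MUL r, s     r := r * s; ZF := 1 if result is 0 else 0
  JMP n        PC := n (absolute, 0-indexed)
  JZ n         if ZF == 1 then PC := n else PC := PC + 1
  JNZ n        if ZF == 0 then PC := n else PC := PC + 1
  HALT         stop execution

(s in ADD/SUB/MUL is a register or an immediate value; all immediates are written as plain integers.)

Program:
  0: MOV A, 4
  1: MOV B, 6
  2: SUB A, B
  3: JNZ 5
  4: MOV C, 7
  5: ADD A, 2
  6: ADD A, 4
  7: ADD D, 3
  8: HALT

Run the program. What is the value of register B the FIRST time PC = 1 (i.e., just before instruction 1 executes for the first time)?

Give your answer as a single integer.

Step 1: PC=0 exec 'MOV A, 4'. After: A=4 B=0 C=0 D=0 ZF=0 PC=1
First time PC=1: B=0

0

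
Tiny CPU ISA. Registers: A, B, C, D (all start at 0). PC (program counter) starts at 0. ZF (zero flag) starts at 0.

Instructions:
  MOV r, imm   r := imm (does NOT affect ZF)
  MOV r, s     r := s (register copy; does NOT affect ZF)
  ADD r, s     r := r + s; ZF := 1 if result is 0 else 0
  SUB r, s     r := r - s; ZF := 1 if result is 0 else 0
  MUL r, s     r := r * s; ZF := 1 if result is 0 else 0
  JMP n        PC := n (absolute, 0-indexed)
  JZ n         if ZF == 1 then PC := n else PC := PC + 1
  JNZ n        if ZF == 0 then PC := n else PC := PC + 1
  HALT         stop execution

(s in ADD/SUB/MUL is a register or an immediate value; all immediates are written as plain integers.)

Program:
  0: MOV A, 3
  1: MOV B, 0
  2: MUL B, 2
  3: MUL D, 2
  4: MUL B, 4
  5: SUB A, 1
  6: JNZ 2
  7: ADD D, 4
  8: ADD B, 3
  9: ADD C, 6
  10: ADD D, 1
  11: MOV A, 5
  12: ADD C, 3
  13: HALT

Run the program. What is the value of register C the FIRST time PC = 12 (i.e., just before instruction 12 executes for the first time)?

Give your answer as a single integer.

Step 1: PC=0 exec 'MOV A, 3'. After: A=3 B=0 C=0 D=0 ZF=0 PC=1
Step 2: PC=1 exec 'MOV B, 0'. After: A=3 B=0 C=0 D=0 ZF=0 PC=2
Step 3: PC=2 exec 'MUL B, 2'. After: A=3 B=0 C=0 D=0 ZF=1 PC=3
Step 4: PC=3 exec 'MUL D, 2'. After: A=3 B=0 C=0 D=0 ZF=1 PC=4
Step 5: PC=4 exec 'MUL B, 4'. After: A=3 B=0 C=0 D=0 ZF=1 PC=5
Step 6: PC=5 exec 'SUB A, 1'. After: A=2 B=0 C=0 D=0 ZF=0 PC=6
Step 7: PC=6 exec 'JNZ 2'. After: A=2 B=0 C=0 D=0 ZF=0 PC=2
Step 8: PC=2 exec 'MUL B, 2'. After: A=2 B=0 C=0 D=0 ZF=1 PC=3
Step 9: PC=3 exec 'MUL D, 2'. After: A=2 B=0 C=0 D=0 ZF=1 PC=4
Step 10: PC=4 exec 'MUL B, 4'. After: A=2 B=0 C=0 D=0 ZF=1 PC=5
Step 11: PC=5 exec 'SUB A, 1'. After: A=1 B=0 C=0 D=0 ZF=0 PC=6
Step 12: PC=6 exec 'JNZ 2'. After: A=1 B=0 C=0 D=0 ZF=0 PC=2
Step 13: PC=2 exec 'MUL B, 2'. After: A=1 B=0 C=0 D=0 ZF=1 PC=3
Step 14: PC=3 exec 'MUL D, 2'. After: A=1 B=0 C=0 D=0 ZF=1 PC=4
Step 15: PC=4 exec 'MUL B, 4'. After: A=1 B=0 C=0 D=0 ZF=1 PC=5
Step 16: PC=5 exec 'SUB A, 1'. After: A=0 B=0 C=0 D=0 ZF=1 PC=6
Step 17: PC=6 exec 'JNZ 2'. After: A=0 B=0 C=0 D=0 ZF=1 PC=7
Step 18: PC=7 exec 'ADD D, 4'. After: A=0 B=0 C=0 D=4 ZF=0 PC=8
Step 19: PC=8 exec 'ADD B, 3'. After: A=0 B=3 C=0 D=4 ZF=0 PC=9
Step 20: PC=9 exec 'ADD C, 6'. After: A=0 B=3 C=6 D=4 ZF=0 PC=10
Step 21: PC=10 exec 'ADD D, 1'. After: A=0 B=3 C=6 D=5 ZF=0 PC=11
Step 22: PC=11 exec 'MOV A, 5'. After: A=5 B=3 C=6 D=5 ZF=0 PC=12
First time PC=12: C=6

6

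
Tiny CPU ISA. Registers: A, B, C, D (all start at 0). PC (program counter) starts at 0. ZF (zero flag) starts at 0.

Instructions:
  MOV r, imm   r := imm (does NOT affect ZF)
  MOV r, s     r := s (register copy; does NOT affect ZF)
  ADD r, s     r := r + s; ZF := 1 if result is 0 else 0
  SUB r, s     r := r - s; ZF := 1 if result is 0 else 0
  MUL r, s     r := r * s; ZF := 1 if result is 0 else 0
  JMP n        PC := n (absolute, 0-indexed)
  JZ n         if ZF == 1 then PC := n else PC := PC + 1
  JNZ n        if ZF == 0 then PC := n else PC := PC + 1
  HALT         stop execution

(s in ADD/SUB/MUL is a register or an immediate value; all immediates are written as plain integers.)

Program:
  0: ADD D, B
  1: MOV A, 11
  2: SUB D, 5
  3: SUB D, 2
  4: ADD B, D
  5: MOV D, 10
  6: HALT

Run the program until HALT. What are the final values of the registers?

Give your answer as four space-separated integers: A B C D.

Step 1: PC=0 exec 'ADD D, B'. After: A=0 B=0 C=0 D=0 ZF=1 PC=1
Step 2: PC=1 exec 'MOV A, 11'. After: A=11 B=0 C=0 D=0 ZF=1 PC=2
Step 3: PC=2 exec 'SUB D, 5'. After: A=11 B=0 C=0 D=-5 ZF=0 PC=3
Step 4: PC=3 exec 'SUB D, 2'. After: A=11 B=0 C=0 D=-7 ZF=0 PC=4
Step 5: PC=4 exec 'ADD B, D'. After: A=11 B=-7 C=0 D=-7 ZF=0 PC=5
Step 6: PC=5 exec 'MOV D, 10'. After: A=11 B=-7 C=0 D=10 ZF=0 PC=6
Step 7: PC=6 exec 'HALT'. After: A=11 B=-7 C=0 D=10 ZF=0 PC=6 HALTED

Answer: 11 -7 0 10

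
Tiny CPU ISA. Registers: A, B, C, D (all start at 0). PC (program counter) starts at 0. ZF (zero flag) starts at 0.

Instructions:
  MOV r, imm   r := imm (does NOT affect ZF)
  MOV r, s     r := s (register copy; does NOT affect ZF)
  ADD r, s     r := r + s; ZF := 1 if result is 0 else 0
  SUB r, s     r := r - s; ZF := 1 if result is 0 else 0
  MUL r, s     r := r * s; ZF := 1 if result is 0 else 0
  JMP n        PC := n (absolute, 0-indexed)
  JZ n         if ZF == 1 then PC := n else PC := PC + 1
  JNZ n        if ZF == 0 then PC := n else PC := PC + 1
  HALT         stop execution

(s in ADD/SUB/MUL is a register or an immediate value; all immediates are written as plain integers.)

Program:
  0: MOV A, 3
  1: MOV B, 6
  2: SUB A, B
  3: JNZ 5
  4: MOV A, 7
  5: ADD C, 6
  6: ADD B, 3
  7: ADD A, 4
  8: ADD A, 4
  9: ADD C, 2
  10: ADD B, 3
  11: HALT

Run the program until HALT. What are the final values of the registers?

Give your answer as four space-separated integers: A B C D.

Answer: 5 12 8 0

Derivation:
Step 1: PC=0 exec 'MOV A, 3'. After: A=3 B=0 C=0 D=0 ZF=0 PC=1
Step 2: PC=1 exec 'MOV B, 6'. After: A=3 B=6 C=0 D=0 ZF=0 PC=2
Step 3: PC=2 exec 'SUB A, B'. After: A=-3 B=6 C=0 D=0 ZF=0 PC=3
Step 4: PC=3 exec 'JNZ 5'. After: A=-3 B=6 C=0 D=0 ZF=0 PC=5
Step 5: PC=5 exec 'ADD C, 6'. After: A=-3 B=6 C=6 D=0 ZF=0 PC=6
Step 6: PC=6 exec 'ADD B, 3'. After: A=-3 B=9 C=6 D=0 ZF=0 PC=7
Step 7: PC=7 exec 'ADD A, 4'. After: A=1 B=9 C=6 D=0 ZF=0 PC=8
Step 8: PC=8 exec 'ADD A, 4'. After: A=5 B=9 C=6 D=0 ZF=0 PC=9
Step 9: PC=9 exec 'ADD C, 2'. After: A=5 B=9 C=8 D=0 ZF=0 PC=10
Step 10: PC=10 exec 'ADD B, 3'. After: A=5 B=12 C=8 D=0 ZF=0 PC=11
Step 11: PC=11 exec 'HALT'. After: A=5 B=12 C=8 D=0 ZF=0 PC=11 HALTED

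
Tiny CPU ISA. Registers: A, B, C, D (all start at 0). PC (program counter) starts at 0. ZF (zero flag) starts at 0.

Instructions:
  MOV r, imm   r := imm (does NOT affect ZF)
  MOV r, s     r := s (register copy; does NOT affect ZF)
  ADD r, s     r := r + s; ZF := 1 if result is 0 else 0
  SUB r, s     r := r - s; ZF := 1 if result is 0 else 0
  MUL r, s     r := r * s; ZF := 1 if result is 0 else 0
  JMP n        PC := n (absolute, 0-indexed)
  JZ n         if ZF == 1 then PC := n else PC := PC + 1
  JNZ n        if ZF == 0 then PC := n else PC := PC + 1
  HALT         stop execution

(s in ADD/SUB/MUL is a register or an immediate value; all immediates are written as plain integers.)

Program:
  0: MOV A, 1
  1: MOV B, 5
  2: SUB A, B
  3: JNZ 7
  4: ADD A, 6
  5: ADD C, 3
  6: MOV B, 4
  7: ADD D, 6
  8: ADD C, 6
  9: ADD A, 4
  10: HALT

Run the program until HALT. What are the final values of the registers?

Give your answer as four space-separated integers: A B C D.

Step 1: PC=0 exec 'MOV A, 1'. After: A=1 B=0 C=0 D=0 ZF=0 PC=1
Step 2: PC=1 exec 'MOV B, 5'. After: A=1 B=5 C=0 D=0 ZF=0 PC=2
Step 3: PC=2 exec 'SUB A, B'. After: A=-4 B=5 C=0 D=0 ZF=0 PC=3
Step 4: PC=3 exec 'JNZ 7'. After: A=-4 B=5 C=0 D=0 ZF=0 PC=7
Step 5: PC=7 exec 'ADD D, 6'. After: A=-4 B=5 C=0 D=6 ZF=0 PC=8
Step 6: PC=8 exec 'ADD C, 6'. After: A=-4 B=5 C=6 D=6 ZF=0 PC=9
Step 7: PC=9 exec 'ADD A, 4'. After: A=0 B=5 C=6 D=6 ZF=1 PC=10
Step 8: PC=10 exec 'HALT'. After: A=0 B=5 C=6 D=6 ZF=1 PC=10 HALTED

Answer: 0 5 6 6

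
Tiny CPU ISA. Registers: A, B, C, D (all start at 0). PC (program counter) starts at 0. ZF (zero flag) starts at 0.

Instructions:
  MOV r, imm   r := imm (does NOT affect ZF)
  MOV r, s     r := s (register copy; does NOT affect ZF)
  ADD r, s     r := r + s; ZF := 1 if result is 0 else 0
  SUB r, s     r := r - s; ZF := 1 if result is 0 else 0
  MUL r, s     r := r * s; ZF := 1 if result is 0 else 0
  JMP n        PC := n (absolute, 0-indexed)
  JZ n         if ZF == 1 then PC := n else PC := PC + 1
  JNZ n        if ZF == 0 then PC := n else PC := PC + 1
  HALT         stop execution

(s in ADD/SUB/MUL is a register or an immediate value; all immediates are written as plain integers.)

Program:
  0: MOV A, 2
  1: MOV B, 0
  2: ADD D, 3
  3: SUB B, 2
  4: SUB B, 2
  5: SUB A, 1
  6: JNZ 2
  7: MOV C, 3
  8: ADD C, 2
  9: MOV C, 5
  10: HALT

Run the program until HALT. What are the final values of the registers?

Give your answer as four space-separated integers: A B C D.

Step 1: PC=0 exec 'MOV A, 2'. After: A=2 B=0 C=0 D=0 ZF=0 PC=1
Step 2: PC=1 exec 'MOV B, 0'. After: A=2 B=0 C=0 D=0 ZF=0 PC=2
Step 3: PC=2 exec 'ADD D, 3'. After: A=2 B=0 C=0 D=3 ZF=0 PC=3
Step 4: PC=3 exec 'SUB B, 2'. After: A=2 B=-2 C=0 D=3 ZF=0 PC=4
Step 5: PC=4 exec 'SUB B, 2'. After: A=2 B=-4 C=0 D=3 ZF=0 PC=5
Step 6: PC=5 exec 'SUB A, 1'. After: A=1 B=-4 C=0 D=3 ZF=0 PC=6
Step 7: PC=6 exec 'JNZ 2'. After: A=1 B=-4 C=0 D=3 ZF=0 PC=2
Step 8: PC=2 exec 'ADD D, 3'. After: A=1 B=-4 C=0 D=6 ZF=0 PC=3
Step 9: PC=3 exec 'SUB B, 2'. After: A=1 B=-6 C=0 D=6 ZF=0 PC=4
Step 10: PC=4 exec 'SUB B, 2'. After: A=1 B=-8 C=0 D=6 ZF=0 PC=5
Step 11: PC=5 exec 'SUB A, 1'. After: A=0 B=-8 C=0 D=6 ZF=1 PC=6
Step 12: PC=6 exec 'JNZ 2'. After: A=0 B=-8 C=0 D=6 ZF=1 PC=7
Step 13: PC=7 exec 'MOV C, 3'. After: A=0 B=-8 C=3 D=6 ZF=1 PC=8
Step 14: PC=8 exec 'ADD C, 2'. After: A=0 B=-8 C=5 D=6 ZF=0 PC=9
Step 15: PC=9 exec 'MOV C, 5'. After: A=0 B=-8 C=5 D=6 ZF=0 PC=10
Step 16: PC=10 exec 'HALT'. After: A=0 B=-8 C=5 D=6 ZF=0 PC=10 HALTED

Answer: 0 -8 5 6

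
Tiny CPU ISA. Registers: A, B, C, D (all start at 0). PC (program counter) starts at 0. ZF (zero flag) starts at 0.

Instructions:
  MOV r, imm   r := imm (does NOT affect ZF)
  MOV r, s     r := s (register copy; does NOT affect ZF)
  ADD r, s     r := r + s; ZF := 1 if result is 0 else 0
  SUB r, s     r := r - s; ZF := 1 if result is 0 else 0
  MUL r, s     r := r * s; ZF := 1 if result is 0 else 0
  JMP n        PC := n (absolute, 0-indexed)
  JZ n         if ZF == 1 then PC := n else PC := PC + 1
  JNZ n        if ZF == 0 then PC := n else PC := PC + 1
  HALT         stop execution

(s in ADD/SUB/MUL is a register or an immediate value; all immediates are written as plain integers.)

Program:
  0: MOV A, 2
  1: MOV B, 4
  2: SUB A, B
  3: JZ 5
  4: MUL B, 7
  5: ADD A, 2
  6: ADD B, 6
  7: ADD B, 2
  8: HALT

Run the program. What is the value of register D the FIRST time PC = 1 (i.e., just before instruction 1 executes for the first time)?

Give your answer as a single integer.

Step 1: PC=0 exec 'MOV A, 2'. After: A=2 B=0 C=0 D=0 ZF=0 PC=1
First time PC=1: D=0

0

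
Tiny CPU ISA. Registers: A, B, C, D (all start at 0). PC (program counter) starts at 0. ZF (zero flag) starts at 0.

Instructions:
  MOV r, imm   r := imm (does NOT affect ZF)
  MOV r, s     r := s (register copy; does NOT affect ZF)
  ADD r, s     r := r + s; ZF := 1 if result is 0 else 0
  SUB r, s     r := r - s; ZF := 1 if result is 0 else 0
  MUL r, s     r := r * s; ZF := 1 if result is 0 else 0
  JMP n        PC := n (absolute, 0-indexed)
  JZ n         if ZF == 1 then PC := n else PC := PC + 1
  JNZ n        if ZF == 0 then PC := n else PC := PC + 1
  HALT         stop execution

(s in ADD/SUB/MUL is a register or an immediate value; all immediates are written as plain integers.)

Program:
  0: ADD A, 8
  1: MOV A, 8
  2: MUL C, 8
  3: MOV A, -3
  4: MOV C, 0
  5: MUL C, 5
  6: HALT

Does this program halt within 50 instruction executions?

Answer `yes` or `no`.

Step 1: PC=0 exec 'ADD A, 8'. After: A=8 B=0 C=0 D=0 ZF=0 PC=1
Step 2: PC=1 exec 'MOV A, 8'. After: A=8 B=0 C=0 D=0 ZF=0 PC=2
Step 3: PC=2 exec 'MUL C, 8'. After: A=8 B=0 C=0 D=0 ZF=1 PC=3
Step 4: PC=3 exec 'MOV A, -3'. After: A=-3 B=0 C=0 D=0 ZF=1 PC=4
Step 5: PC=4 exec 'MOV C, 0'. After: A=-3 B=0 C=0 D=0 ZF=1 PC=5
Step 6: PC=5 exec 'MUL C, 5'. After: A=-3 B=0 C=0 D=0 ZF=1 PC=6
Step 7: PC=6 exec 'HALT'. After: A=-3 B=0 C=0 D=0 ZF=1 PC=6 HALTED

Answer: yes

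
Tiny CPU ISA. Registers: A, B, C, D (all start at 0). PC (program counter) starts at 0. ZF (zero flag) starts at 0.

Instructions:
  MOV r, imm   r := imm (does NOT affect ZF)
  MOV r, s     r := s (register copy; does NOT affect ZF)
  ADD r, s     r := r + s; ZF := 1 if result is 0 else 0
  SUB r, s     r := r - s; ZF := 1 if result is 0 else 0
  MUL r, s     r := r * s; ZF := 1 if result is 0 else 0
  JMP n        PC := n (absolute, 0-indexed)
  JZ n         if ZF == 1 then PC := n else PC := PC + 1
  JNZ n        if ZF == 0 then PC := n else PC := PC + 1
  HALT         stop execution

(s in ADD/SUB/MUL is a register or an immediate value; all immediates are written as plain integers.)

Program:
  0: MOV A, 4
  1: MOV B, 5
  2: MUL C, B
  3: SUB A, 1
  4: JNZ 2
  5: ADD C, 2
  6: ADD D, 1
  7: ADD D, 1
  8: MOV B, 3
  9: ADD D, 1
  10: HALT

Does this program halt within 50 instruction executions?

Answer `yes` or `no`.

Step 1: PC=0 exec 'MOV A, 4'. After: A=4 B=0 C=0 D=0 ZF=0 PC=1
Step 2: PC=1 exec 'MOV B, 5'. After: A=4 B=5 C=0 D=0 ZF=0 PC=2
Step 3: PC=2 exec 'MUL C, B'. After: A=4 B=5 C=0 D=0 ZF=1 PC=3
Step 4: PC=3 exec 'SUB A, 1'. After: A=3 B=5 C=0 D=0 ZF=0 PC=4
Step 5: PC=4 exec 'JNZ 2'. After: A=3 B=5 C=0 D=0 ZF=0 PC=2
Step 6: PC=2 exec 'MUL C, B'. After: A=3 B=5 C=0 D=0 ZF=1 PC=3
Step 7: PC=3 exec 'SUB A, 1'. After: A=2 B=5 C=0 D=0 ZF=0 PC=4
Step 8: PC=4 exec 'JNZ 2'. After: A=2 B=5 C=0 D=0 ZF=0 PC=2
Step 9: PC=2 exec 'MUL C, B'. After: A=2 B=5 C=0 D=0 ZF=1 PC=3
Step 10: PC=3 exec 'SUB A, 1'. After: A=1 B=5 C=0 D=0 ZF=0 PC=4
Step 11: PC=4 exec 'JNZ 2'. After: A=1 B=5 C=0 D=0 ZF=0 PC=2
Step 12: PC=2 exec 'MUL C, B'. After: A=1 B=5 C=0 D=0 ZF=1 PC=3
Step 13: PC=3 exec 'SUB A, 1'. After: A=0 B=5 C=0 D=0 ZF=1 PC=4
Step 14: PC=4 exec 'JNZ 2'. After: A=0 B=5 C=0 D=0 ZF=1 PC=5
Step 15: PC=5 exec 'ADD C, 2'. After: A=0 B=5 C=2 D=0 ZF=0 PC=6
Step 16: PC=6 exec 'ADD D, 1'. After: A=0 B=5 C=2 D=1 ZF=0 PC=7
Step 17: PC=7 exec 'ADD D, 1'. After: A=0 B=5 C=2 D=2 ZF=0 PC=8
Step 18: PC=8 exec 'MOV B, 3'. After: A=0 B=3 C=2 D=2 ZF=0 PC=9
Step 19: PC=9 exec 'ADD D, 1'. After: A=0 B=3 C=2 D=3 ZF=0 PC=10
Step 20: PC=10 exec 'HALT'. After: A=0 B=3 C=2 D=3 ZF=0 PC=10 HALTED

Answer: yes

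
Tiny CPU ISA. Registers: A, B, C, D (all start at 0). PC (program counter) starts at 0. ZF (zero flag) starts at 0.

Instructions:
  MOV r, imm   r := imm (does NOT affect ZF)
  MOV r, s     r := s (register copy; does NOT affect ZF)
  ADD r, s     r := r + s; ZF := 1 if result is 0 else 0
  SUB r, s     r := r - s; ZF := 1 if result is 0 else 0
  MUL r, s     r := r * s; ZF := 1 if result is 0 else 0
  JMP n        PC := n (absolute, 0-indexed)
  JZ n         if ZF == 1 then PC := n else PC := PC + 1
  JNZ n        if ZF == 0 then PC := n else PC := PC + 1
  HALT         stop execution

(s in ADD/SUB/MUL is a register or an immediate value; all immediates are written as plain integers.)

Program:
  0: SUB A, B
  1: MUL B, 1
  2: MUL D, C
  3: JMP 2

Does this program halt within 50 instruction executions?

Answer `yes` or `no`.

Answer: no

Derivation:
Step 1: PC=0 exec 'SUB A, B'. After: A=0 B=0 C=0 D=0 ZF=1 PC=1
Step 2: PC=1 exec 'MUL B, 1'. After: A=0 B=0 C=0 D=0 ZF=1 PC=2
Step 3: PC=2 exec 'MUL D, C'. After: A=0 B=0 C=0 D=0 ZF=1 PC=3
Step 4: PC=3 exec 'JMP 2'. After: A=0 B=0 C=0 D=0 ZF=1 PC=2
State after step 4 equals state after step 2: the program is in a cycle of length 2 and will never halt.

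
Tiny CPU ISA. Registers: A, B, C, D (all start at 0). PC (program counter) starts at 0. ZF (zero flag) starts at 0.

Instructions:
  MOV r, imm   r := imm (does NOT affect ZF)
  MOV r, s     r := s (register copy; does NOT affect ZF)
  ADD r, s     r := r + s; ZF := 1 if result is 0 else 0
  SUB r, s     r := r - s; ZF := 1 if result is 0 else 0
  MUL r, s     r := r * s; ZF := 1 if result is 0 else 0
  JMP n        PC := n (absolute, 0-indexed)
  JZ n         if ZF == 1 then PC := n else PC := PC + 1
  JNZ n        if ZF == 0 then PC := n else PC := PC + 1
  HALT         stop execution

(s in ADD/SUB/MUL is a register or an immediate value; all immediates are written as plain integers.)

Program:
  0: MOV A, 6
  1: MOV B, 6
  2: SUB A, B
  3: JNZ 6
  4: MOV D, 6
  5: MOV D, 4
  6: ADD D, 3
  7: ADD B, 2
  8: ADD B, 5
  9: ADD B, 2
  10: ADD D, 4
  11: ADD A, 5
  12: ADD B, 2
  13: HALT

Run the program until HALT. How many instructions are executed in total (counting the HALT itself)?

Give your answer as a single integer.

Answer: 14

Derivation:
Step 1: PC=0 exec 'MOV A, 6'. After: A=6 B=0 C=0 D=0 ZF=0 PC=1
Step 2: PC=1 exec 'MOV B, 6'. After: A=6 B=6 C=0 D=0 ZF=0 PC=2
Step 3: PC=2 exec 'SUB A, B'. After: A=0 B=6 C=0 D=0 ZF=1 PC=3
Step 4: PC=3 exec 'JNZ 6'. After: A=0 B=6 C=0 D=0 ZF=1 PC=4
Step 5: PC=4 exec 'MOV D, 6'. After: A=0 B=6 C=0 D=6 ZF=1 PC=5
Step 6: PC=5 exec 'MOV D, 4'. After: A=0 B=6 C=0 D=4 ZF=1 PC=6
Step 7: PC=6 exec 'ADD D, 3'. After: A=0 B=6 C=0 D=7 ZF=0 PC=7
Step 8: PC=7 exec 'ADD B, 2'. After: A=0 B=8 C=0 D=7 ZF=0 PC=8
Step 9: PC=8 exec 'ADD B, 5'. After: A=0 B=13 C=0 D=7 ZF=0 PC=9
Step 10: PC=9 exec 'ADD B, 2'. After: A=0 B=15 C=0 D=7 ZF=0 PC=10
Step 11: PC=10 exec 'ADD D, 4'. After: A=0 B=15 C=0 D=11 ZF=0 PC=11
Step 12: PC=11 exec 'ADD A, 5'. After: A=5 B=15 C=0 D=11 ZF=0 PC=12
Step 13: PC=12 exec 'ADD B, 2'. After: A=5 B=17 C=0 D=11 ZF=0 PC=13
Step 14: PC=13 exec 'HALT'. After: A=5 B=17 C=0 D=11 ZF=0 PC=13 HALTED
Total instructions executed: 14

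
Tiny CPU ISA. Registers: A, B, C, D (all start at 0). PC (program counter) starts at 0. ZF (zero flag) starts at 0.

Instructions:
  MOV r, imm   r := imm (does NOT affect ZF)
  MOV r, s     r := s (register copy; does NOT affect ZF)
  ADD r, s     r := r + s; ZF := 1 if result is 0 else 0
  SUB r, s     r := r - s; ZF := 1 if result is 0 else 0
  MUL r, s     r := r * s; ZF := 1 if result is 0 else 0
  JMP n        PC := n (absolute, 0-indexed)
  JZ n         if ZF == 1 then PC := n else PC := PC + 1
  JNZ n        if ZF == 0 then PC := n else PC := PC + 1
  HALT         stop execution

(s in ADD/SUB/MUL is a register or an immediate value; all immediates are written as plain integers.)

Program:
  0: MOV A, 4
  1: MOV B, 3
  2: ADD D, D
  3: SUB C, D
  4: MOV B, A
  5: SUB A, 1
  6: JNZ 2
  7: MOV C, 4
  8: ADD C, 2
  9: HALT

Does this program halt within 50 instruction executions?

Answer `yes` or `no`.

Step 1: PC=0 exec 'MOV A, 4'. After: A=4 B=0 C=0 D=0 ZF=0 PC=1
Step 2: PC=1 exec 'MOV B, 3'. After: A=4 B=3 C=0 D=0 ZF=0 PC=2
Step 3: PC=2 exec 'ADD D, D'. After: A=4 B=3 C=0 D=0 ZF=1 PC=3
Step 4: PC=3 exec 'SUB C, D'. After: A=4 B=3 C=0 D=0 ZF=1 PC=4
Step 5: PC=4 exec 'MOV B, A'. After: A=4 B=4 C=0 D=0 ZF=1 PC=5
Step 6: PC=5 exec 'SUB A, 1'. After: A=3 B=4 C=0 D=0 ZF=0 PC=6
Step 7: PC=6 exec 'JNZ 2'. After: A=3 B=4 C=0 D=0 ZF=0 PC=2
Step 8: PC=2 exec 'ADD D, D'. After: A=3 B=4 C=0 D=0 ZF=1 PC=3
Step 9: PC=3 exec 'SUB C, D'. After: A=3 B=4 C=0 D=0 ZF=1 PC=4
Step 10: PC=4 exec 'MOV B, A'. After: A=3 B=3 C=0 D=0 ZF=1 PC=5
Step 11: PC=5 exec 'SUB A, 1'. After: A=2 B=3 C=0 D=0 ZF=0 PC=6
Step 12: PC=6 exec 'JNZ 2'. After: A=2 B=3 C=0 D=0 ZF=0 PC=2
Step 13: PC=2 exec 'ADD D, D'. After: A=2 B=3 C=0 D=0 ZF=1 PC=3
Step 14: PC=3 exec 'SUB C, D'. After: A=2 B=3 C=0 D=0 ZF=1 PC=4
Step 15: PC=4 exec 'MOV B, A'. After: A=2 B=2 C=0 D=0 ZF=1 PC=5
Step 16: PC=5 exec 'SUB A, 1'. After: A=1 B=2 C=0 D=0 ZF=0 PC=6
Step 17: PC=6 exec 'JNZ 2'. After: A=1 B=2 C=0 D=0 ZF=0 PC=2
Step 18: PC=2 exec 'ADD D, D'. After: A=1 B=2 C=0 D=0 ZF=1 PC=3
Step 19: PC=3 exec 'SUB C, D'. After: A=1 B=2 C=0 D=0 ZF=1 PC=4
Step 20: PC=4 exec 'MOV B, A'. After: A=1 B=1 C=0 D=0 ZF=1 PC=5
Step 21: PC=5 exec 'SUB A, 1'. After: A=0 B=1 C=0 D=0 ZF=1 PC=6
Step 22: PC=6 exec 'JNZ 2'. After: A=0 B=1 C=0 D=0 ZF=1 PC=7
Step 23: PC=7 exec 'MOV C, 4'. After: A=0 B=1 C=4 D=0 ZF=1 PC=8
Step 24: PC=8 exec 'ADD C, 2'. After: A=0 B=1 C=6 D=0 ZF=0 PC=9
Step 25: PC=9 exec 'HALT'. After: A=0 B=1 C=6 D=0 ZF=0 PC=9 HALTED

Answer: yes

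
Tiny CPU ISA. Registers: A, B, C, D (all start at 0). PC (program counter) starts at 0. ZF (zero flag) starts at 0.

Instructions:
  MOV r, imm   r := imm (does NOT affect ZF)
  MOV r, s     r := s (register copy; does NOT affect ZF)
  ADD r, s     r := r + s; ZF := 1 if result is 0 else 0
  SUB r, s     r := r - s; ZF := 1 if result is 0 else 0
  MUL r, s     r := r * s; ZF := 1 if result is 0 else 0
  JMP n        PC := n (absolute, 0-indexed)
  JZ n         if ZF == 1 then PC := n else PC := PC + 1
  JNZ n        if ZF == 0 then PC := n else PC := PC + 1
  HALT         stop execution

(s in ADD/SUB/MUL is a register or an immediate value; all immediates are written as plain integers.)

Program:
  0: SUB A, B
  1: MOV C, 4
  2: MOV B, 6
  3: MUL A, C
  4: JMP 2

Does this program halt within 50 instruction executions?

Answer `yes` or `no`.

Step 1: PC=0 exec 'SUB A, B'. After: A=0 B=0 C=0 D=0 ZF=1 PC=1
Step 2: PC=1 exec 'MOV C, 4'. After: A=0 B=0 C=4 D=0 ZF=1 PC=2
Step 3: PC=2 exec 'MOV B, 6'. After: A=0 B=6 C=4 D=0 ZF=1 PC=3
Step 4: PC=3 exec 'MUL A, C'. After: A=0 B=6 C=4 D=0 ZF=1 PC=4
Step 5: PC=4 exec 'JMP 2'. After: A=0 B=6 C=4 D=0 ZF=1 PC=2
Step 6: PC=2 exec 'MOV B, 6'. After: A=0 B=6 C=4 D=0 ZF=1 PC=3
State after step 6 equals state after step 3: the program is in a cycle of length 3 and will never halt.

Answer: no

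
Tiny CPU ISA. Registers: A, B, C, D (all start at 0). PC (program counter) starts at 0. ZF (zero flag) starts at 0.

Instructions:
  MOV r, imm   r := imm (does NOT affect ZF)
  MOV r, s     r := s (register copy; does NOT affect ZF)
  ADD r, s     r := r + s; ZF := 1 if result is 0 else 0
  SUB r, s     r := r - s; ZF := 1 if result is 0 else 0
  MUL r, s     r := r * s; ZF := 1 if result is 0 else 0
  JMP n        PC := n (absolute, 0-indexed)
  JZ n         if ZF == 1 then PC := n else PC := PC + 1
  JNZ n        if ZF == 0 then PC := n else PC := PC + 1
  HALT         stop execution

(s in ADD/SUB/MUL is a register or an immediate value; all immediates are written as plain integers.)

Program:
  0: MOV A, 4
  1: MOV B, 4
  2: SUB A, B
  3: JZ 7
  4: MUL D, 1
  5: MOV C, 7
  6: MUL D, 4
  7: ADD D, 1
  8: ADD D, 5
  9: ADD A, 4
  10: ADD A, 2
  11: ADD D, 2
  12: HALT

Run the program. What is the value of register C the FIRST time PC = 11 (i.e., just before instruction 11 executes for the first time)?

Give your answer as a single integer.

Step 1: PC=0 exec 'MOV A, 4'. After: A=4 B=0 C=0 D=0 ZF=0 PC=1
Step 2: PC=1 exec 'MOV B, 4'. After: A=4 B=4 C=0 D=0 ZF=0 PC=2
Step 3: PC=2 exec 'SUB A, B'. After: A=0 B=4 C=0 D=0 ZF=1 PC=3
Step 4: PC=3 exec 'JZ 7'. After: A=0 B=4 C=0 D=0 ZF=1 PC=7
Step 5: PC=7 exec 'ADD D, 1'. After: A=0 B=4 C=0 D=1 ZF=0 PC=8
Step 6: PC=8 exec 'ADD D, 5'. After: A=0 B=4 C=0 D=6 ZF=0 PC=9
Step 7: PC=9 exec 'ADD A, 4'. After: A=4 B=4 C=0 D=6 ZF=0 PC=10
Step 8: PC=10 exec 'ADD A, 2'. After: A=6 B=4 C=0 D=6 ZF=0 PC=11
First time PC=11: C=0

0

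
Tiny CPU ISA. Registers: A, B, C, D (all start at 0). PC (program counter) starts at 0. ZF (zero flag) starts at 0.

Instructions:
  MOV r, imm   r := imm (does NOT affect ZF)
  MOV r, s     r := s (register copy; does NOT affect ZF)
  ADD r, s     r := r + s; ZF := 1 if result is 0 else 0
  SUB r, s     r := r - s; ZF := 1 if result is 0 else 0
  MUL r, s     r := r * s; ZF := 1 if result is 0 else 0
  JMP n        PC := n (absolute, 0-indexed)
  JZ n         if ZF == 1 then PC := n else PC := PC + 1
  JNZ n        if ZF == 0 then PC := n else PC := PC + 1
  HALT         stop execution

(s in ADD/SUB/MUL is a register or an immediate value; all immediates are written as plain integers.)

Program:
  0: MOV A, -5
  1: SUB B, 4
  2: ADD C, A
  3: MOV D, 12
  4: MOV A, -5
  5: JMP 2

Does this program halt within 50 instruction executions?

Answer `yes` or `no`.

Answer: no

Derivation:
Step 1: PC=0 exec 'MOV A, -5'. After: A=-5 B=0 C=0 D=0 ZF=0 PC=1
Step 2: PC=1 exec 'SUB B, 4'. After: A=-5 B=-4 C=0 D=0 ZF=0 PC=2
Step 3: PC=2 exec 'ADD C, A'. After: A=-5 B=-4 C=-5 D=0 ZF=0 PC=3
Step 4: PC=3 exec 'MOV D, 12'. After: A=-5 B=-4 C=-5 D=12 ZF=0 PC=4
Step 5: PC=4 exec 'MOV A, -5'. After: A=-5 B=-4 C=-5 D=12 ZF=0 PC=5
Step 6: PC=5 exec 'JMP 2'. After: A=-5 B=-4 C=-5 D=12 ZF=0 PC=2
Step 7: PC=2 exec 'ADD C, A'. After: A=-5 B=-4 C=-10 D=12 ZF=0 PC=3
Step 8: PC=3 exec 'MOV D, 12'. After: A=-5 B=-4 C=-10 D=12 ZF=0 PC=4
Step 9: PC=4 exec 'MOV A, -5'. After: A=-5 B=-4 C=-10 D=12 ZF=0 PC=5
Step 10: PC=5 exec 'JMP 2'. After: A=-5 B=-4 C=-10 D=12 ZF=0 PC=2
Step 11: PC=2 exec 'ADD C, A'. After: A=-5 B=-4 C=-15 D=12 ZF=0 PC=3
Step 12: PC=3 exec 'MOV D, 12'. After: A=-5 B=-4 C=-15 D=12 ZF=0 PC=4
Step 13: PC=4 exec 'MOV A, -5'. After: A=-5 B=-4 C=-15 D=12 ZF=0 PC=5
Step 14: PC=5 exec 'JMP 2'. After: A=-5 B=-4 C=-15 D=12 ZF=0 PC=2
Step 15: PC=2 exec 'ADD C, A'. After: A=-5 B=-4 C=-20 D=12 ZF=0 PC=3
After 50 steps: not halted. PC revisits the same instructions with no path to HALT; will never halt.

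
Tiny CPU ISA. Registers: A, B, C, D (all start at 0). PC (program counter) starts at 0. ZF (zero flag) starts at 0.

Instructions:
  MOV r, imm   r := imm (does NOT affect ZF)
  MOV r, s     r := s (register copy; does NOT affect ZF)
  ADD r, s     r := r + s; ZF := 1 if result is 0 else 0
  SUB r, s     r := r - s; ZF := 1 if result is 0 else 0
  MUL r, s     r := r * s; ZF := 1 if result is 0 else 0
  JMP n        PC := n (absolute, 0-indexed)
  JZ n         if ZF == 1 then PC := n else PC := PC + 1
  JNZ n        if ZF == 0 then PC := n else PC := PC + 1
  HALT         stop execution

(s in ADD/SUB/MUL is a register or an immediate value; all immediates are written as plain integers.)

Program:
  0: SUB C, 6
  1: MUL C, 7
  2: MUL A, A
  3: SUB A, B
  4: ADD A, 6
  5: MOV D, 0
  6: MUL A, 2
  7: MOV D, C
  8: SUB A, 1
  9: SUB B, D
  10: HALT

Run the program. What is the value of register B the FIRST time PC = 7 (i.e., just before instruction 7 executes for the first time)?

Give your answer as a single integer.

Step 1: PC=0 exec 'SUB C, 6'. After: A=0 B=0 C=-6 D=0 ZF=0 PC=1
Step 2: PC=1 exec 'MUL C, 7'. After: A=0 B=0 C=-42 D=0 ZF=0 PC=2
Step 3: PC=2 exec 'MUL A, A'. After: A=0 B=0 C=-42 D=0 ZF=1 PC=3
Step 4: PC=3 exec 'SUB A, B'. After: A=0 B=0 C=-42 D=0 ZF=1 PC=4
Step 5: PC=4 exec 'ADD A, 6'. After: A=6 B=0 C=-42 D=0 ZF=0 PC=5
Step 6: PC=5 exec 'MOV D, 0'. After: A=6 B=0 C=-42 D=0 ZF=0 PC=6
Step 7: PC=6 exec 'MUL A, 2'. After: A=12 B=0 C=-42 D=0 ZF=0 PC=7
First time PC=7: B=0

0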